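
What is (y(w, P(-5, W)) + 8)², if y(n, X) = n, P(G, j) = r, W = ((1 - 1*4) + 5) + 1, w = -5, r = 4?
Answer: 9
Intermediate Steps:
W = 3 (W = ((1 - 4) + 5) + 1 = (-3 + 5) + 1 = 2 + 1 = 3)
P(G, j) = 4
(y(w, P(-5, W)) + 8)² = (-5 + 8)² = 3² = 9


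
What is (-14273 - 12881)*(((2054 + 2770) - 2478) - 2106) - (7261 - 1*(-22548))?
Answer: -6546769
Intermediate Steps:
(-14273 - 12881)*(((2054 + 2770) - 2478) - 2106) - (7261 - 1*(-22548)) = -27154*((4824 - 2478) - 2106) - (7261 + 22548) = -27154*(2346 - 2106) - 1*29809 = -27154*240 - 29809 = -6516960 - 29809 = -6546769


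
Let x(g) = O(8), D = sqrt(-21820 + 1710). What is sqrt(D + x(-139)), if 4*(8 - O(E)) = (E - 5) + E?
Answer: sqrt(21 + 4*I*sqrt(20110))/2 ≈ 8.5778 + 8.2661*I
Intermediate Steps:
D = I*sqrt(20110) (D = sqrt(-20110) = I*sqrt(20110) ≈ 141.81*I)
O(E) = 37/4 - E/2 (O(E) = 8 - ((E - 5) + E)/4 = 8 - ((-5 + E) + E)/4 = 8 - (-5 + 2*E)/4 = 8 + (5/4 - E/2) = 37/4 - E/2)
x(g) = 21/4 (x(g) = 37/4 - 1/2*8 = 37/4 - 4 = 21/4)
sqrt(D + x(-139)) = sqrt(I*sqrt(20110) + 21/4) = sqrt(21/4 + I*sqrt(20110))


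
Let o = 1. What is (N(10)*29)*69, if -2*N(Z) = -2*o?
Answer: 2001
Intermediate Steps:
N(Z) = 1 (N(Z) = -(-1) = -½*(-2) = 1)
(N(10)*29)*69 = (1*29)*69 = 29*69 = 2001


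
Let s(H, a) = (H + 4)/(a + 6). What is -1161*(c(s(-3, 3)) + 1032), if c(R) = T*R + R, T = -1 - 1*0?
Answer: -1198152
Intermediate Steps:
T = -1 (T = -1 + 0 = -1)
s(H, a) = (4 + H)/(6 + a)
c(R) = 0 (c(R) = -R + R = 0)
-1161*(c(s(-3, 3)) + 1032) = -1161*(0 + 1032) = -1161*1032 = -1198152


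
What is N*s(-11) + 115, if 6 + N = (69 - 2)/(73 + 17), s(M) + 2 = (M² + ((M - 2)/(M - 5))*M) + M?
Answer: -116821/288 ≈ -405.63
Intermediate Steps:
s(M) = -2 + M + M² + M*(-2 + M)/(-5 + M) (s(M) = -2 + ((M² + ((M - 2)/(M - 5))*M) + M) = -2 + ((M² + ((-2 + M)/(-5 + M))*M) + M) = -2 + ((M² + M*(-2 + M)/(-5 + M)) + M) = -2 + (M + M² + M*(-2 + M)/(-5 + M)) = -2 + M + M² + M*(-2 + M)/(-5 + M))
N = -473/90 (N = -6 + (69 - 2)/(73 + 17) = -6 + 67/90 = -473/90 ≈ -5.2556)
N*s(-11) + 115 = -473*(10 + (-11)³ - 9*(-11) - 3*(-11)²)/(90*(-5 - 11)) + 115 = -473*(10 - 1331 + 99 - 3*121)/(90*(-16)) + 115 = -(-473)*(10 - 1331 + 99 - 363)/1440 + 115 = -(-473)*(-1585)/1440 + 115 = -473/90*1585/16 + 115 = -149941/288 + 115 = -116821/288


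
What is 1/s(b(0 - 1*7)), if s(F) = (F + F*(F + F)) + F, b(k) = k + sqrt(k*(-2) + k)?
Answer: 7/348 + 13*sqrt(7)/2436 ≈ 0.034234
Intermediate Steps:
b(k) = k + sqrt(-k) (b(k) = k + sqrt(-2*k + k) = k + sqrt(-k))
s(F) = 2*F + 2*F**2 (s(F) = (F + F*(2*F)) + F = (F + 2*F**2) + F = 2*F + 2*F**2)
1/s(b(0 - 1*7)) = 1/(2*((0 - 1*7) + sqrt(-(0 - 1*7)))*(1 + ((0 - 1*7) + sqrt(-(0 - 1*7))))) = 1/(2*((0 - 7) + sqrt(-(0 - 7)))*(1 + ((0 - 7) + sqrt(-(0 - 7))))) = 1/(2*(-7 + sqrt(-1*(-7)))*(1 + (-7 + sqrt(-1*(-7))))) = 1/(2*(-7 + sqrt(7))*(1 + (-7 + sqrt(7)))) = 1/(2*(-7 + sqrt(7))*(-6 + sqrt(7)))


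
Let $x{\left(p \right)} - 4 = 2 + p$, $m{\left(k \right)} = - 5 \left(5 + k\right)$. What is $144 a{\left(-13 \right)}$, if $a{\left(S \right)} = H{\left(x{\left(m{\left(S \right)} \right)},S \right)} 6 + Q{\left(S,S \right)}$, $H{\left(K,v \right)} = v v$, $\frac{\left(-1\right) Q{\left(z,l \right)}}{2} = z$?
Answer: $149760$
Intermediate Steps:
$m{\left(k \right)} = -25 - 5 k$
$Q{\left(z,l \right)} = - 2 z$
$x{\left(p \right)} = 6 + p$ ($x{\left(p \right)} = 4 + \left(2 + p\right) = 6 + p$)
$H{\left(K,v \right)} = v^{2}$
$a{\left(S \right)} = - 2 S + 6 S^{2}$ ($a{\left(S \right)} = S^{2} \cdot 6 - 2 S = 6 S^{2} - 2 S = - 2 S + 6 S^{2}$)
$144 a{\left(-13 \right)} = 144 \cdot 2 \left(-13\right) \left(-1 + 3 \left(-13\right)\right) = 144 \cdot 2 \left(-13\right) \left(-1 - 39\right) = 144 \cdot 2 \left(-13\right) \left(-40\right) = 144 \cdot 1040 = 149760$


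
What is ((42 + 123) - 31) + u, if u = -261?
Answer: -127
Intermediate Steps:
((42 + 123) - 31) + u = ((42 + 123) - 31) - 261 = (165 - 31) - 261 = 134 - 261 = -127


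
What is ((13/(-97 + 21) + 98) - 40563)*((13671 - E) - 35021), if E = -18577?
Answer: 8527953869/76 ≈ 1.1221e+8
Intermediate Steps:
((13/(-97 + 21) + 98) - 40563)*((13671 - E) - 35021) = ((13/(-97 + 21) + 98) - 40563)*((13671 - 1*(-18577)) - 35021) = ((13/(-76) + 98) - 40563)*((13671 + 18577) - 35021) = ((-1/76*13 + 98) - 40563)*(32248 - 35021) = ((-13/76 + 98) - 40563)*(-2773) = (7435/76 - 40563)*(-2773) = -3075353/76*(-2773) = 8527953869/76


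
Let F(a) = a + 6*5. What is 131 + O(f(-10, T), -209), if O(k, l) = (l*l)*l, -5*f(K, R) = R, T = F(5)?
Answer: -9129198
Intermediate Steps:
F(a) = 30 + a (F(a) = a + 30 = 30 + a)
T = 35 (T = 30 + 5 = 35)
f(K, R) = -R/5
O(k, l) = l**3 (O(k, l) = l**2*l = l**3)
131 + O(f(-10, T), -209) = 131 + (-209)**3 = 131 - 9129329 = -9129198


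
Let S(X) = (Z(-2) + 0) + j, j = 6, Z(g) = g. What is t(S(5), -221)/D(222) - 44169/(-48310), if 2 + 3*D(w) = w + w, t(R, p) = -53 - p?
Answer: 21935469/10676510 ≈ 2.0546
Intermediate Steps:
S(X) = 4 (S(X) = (-2 + 0) + 6 = -2 + 6 = 4)
D(w) = -⅔ + 2*w/3 (D(w) = -⅔ + (w + w)/3 = -⅔ + (2*w)/3 = -⅔ + 2*w/3)
t(S(5), -221)/D(222) - 44169/(-48310) = (-53 - 1*(-221))/(-⅔ + (⅔)*222) - 44169/(-48310) = (-53 + 221)/(-⅔ + 148) - 44169*(-1/48310) = 168/(442/3) + 44169/48310 = 168*(3/442) + 44169/48310 = 252/221 + 44169/48310 = 21935469/10676510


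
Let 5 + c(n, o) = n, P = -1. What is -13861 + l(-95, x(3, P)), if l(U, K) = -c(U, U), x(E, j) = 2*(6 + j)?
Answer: -13761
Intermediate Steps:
c(n, o) = -5 + n
x(E, j) = 12 + 2*j
l(U, K) = 5 - U (l(U, K) = -(-5 + U) = 5 - U)
-13861 + l(-95, x(3, P)) = -13861 + (5 - 1*(-95)) = -13861 + (5 + 95) = -13861 + 100 = -13761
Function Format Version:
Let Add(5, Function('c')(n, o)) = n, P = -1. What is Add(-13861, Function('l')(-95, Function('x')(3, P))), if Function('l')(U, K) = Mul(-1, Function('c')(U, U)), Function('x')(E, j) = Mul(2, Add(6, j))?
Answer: -13761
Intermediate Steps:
Function('c')(n, o) = Add(-5, n)
Function('x')(E, j) = Add(12, Mul(2, j))
Function('l')(U, K) = Add(5, Mul(-1, U)) (Function('l')(U, K) = Mul(-1, Add(-5, U)) = Add(5, Mul(-1, U)))
Add(-13861, Function('l')(-95, Function('x')(3, P))) = Add(-13861, Add(5, Mul(-1, -95))) = Add(-13861, Add(5, 95)) = Add(-13861, 100) = -13761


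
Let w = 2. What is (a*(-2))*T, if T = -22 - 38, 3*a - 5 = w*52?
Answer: 4360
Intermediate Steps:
a = 109/3 (a = 5/3 + (2*52)/3 = 5/3 + (⅓)*104 = 5/3 + 104/3 = 109/3 ≈ 36.333)
T = -60
(a*(-2))*T = ((109/3)*(-2))*(-60) = -218/3*(-60) = 4360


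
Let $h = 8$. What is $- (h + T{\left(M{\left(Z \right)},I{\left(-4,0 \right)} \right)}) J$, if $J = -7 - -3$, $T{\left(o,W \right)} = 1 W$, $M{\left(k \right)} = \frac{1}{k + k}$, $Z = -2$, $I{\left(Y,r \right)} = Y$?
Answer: $16$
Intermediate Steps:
$M{\left(k \right)} = \frac{1}{2 k}$
$T{\left(o,W \right)} = W$
$J = -4$ ($J = -7 + 3 = -4$)
$- (h + T{\left(M{\left(Z \right)},I{\left(-4,0 \right)} \right)}) J = - (8 - 4) \left(-4\right) = \left(-1\right) 4 \left(-4\right) = \left(-4\right) \left(-4\right) = 16$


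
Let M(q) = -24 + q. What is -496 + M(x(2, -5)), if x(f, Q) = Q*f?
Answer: -530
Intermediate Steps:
-496 + M(x(2, -5)) = -496 + (-24 - 5*2) = -496 + (-24 - 10) = -496 - 34 = -530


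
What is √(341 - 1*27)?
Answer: √314 ≈ 17.720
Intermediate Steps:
√(341 - 1*27) = √(341 - 27) = √314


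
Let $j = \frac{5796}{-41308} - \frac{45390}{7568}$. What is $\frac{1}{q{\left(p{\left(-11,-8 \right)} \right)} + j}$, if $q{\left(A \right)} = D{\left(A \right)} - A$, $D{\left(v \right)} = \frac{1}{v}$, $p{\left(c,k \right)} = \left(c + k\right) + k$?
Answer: $\frac{45873432}{955315579} \approx 0.048019$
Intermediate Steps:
$p{\left(c,k \right)} = c + 2 k$
$j = - \frac{10428447}{1699016}$ ($j = 5796 \left(- \frac{1}{41308}\right) - \frac{22695}{3784} = - \frac{63}{449} - \frac{22695}{3784} = - \frac{10428447}{1699016} \approx -6.1379$)
$q{\left(A \right)} = \frac{1}{A} - A$
$\frac{1}{q{\left(p{\left(-11,-8 \right)} \right)} + j} = \frac{1}{\left(\frac{1}{-11 + 2 \left(-8\right)} - \left(-11 + 2 \left(-8\right)\right)\right) - \frac{10428447}{1699016}} = \frac{1}{\left(\frac{1}{-11 - 16} - \left(-11 - 16\right)\right) - \frac{10428447}{1699016}} = \frac{1}{\left(\frac{1}{-27} - -27\right) - \frac{10428447}{1699016}} = \frac{1}{\left(- \frac{1}{27} + 27\right) - \frac{10428447}{1699016}} = \frac{1}{\frac{728}{27} - \frac{10428447}{1699016}} = \frac{1}{\frac{955315579}{45873432}} = \frac{45873432}{955315579}$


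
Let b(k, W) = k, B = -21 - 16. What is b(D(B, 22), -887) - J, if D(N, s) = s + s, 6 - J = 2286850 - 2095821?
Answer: 191067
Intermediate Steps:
J = -191023 (J = 6 - (2286850 - 2095821) = 6 - 1*191029 = 6 - 191029 = -191023)
B = -37
D(N, s) = 2*s
b(D(B, 22), -887) - J = 2*22 - 1*(-191023) = 44 + 191023 = 191067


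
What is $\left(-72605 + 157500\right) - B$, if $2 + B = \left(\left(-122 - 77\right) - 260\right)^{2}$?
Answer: $-125784$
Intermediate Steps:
$B = 210679$ ($B = -2 + \left(\left(-122 - 77\right) - 260\right)^{2} = -2 + \left(-199 - 260\right)^{2} = -2 + \left(-459\right)^{2} = -2 + 210681 = 210679$)
$\left(-72605 + 157500\right) - B = \left(-72605 + 157500\right) - 210679 = 84895 - 210679 = -125784$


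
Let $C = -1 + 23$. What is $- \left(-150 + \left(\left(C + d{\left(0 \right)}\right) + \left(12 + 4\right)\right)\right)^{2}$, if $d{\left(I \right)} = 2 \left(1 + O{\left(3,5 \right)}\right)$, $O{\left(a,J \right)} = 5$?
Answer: $-10000$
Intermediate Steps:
$C = 22$
$d{\left(I \right)} = 12$ ($d{\left(I \right)} = 2 \left(1 + 5\right) = 2 \cdot 6 = 12$)
$- \left(-150 + \left(\left(C + d{\left(0 \right)}\right) + \left(12 + 4\right)\right)\right)^{2} = - \left(-150 + \left(\left(22 + 12\right) + \left(12 + 4\right)\right)\right)^{2} = - \left(-150 + \left(34 + 16\right)\right)^{2} = - \left(-150 + 50\right)^{2} = - \left(-100\right)^{2} = \left(-1\right) 10000 = -10000$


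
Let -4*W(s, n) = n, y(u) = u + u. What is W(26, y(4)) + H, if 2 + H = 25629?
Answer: 25625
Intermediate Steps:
y(u) = 2*u
H = 25627 (H = -2 + 25629 = 25627)
W(s, n) = -n/4
W(26, y(4)) + H = -4/2 + 25627 = -¼*8 + 25627 = -2 + 25627 = 25625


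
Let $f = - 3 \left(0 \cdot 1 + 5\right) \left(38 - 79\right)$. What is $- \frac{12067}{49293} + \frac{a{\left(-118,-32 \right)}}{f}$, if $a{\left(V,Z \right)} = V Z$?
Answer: $\frac{59569721}{10105065} \approx 5.895$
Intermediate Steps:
$f = 615$ ($f = - 3 \left(0 + 5\right) \left(-41\right) = \left(-3\right) 5 \left(-41\right) = \left(-15\right) \left(-41\right) = 615$)
$- \frac{12067}{49293} + \frac{a{\left(-118,-32 \right)}}{f} = - \frac{12067}{49293} + \frac{\left(-118\right) \left(-32\right)}{615} = \left(-12067\right) \frac{1}{49293} + 3776 \cdot \frac{1}{615} = - \frac{12067}{49293} + \frac{3776}{615} = \frac{59569721}{10105065}$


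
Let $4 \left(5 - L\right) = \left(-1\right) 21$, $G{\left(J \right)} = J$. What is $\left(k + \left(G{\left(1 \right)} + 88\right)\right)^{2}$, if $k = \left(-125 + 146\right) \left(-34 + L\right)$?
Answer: $\frac{2686321}{16} \approx 1.679 \cdot 10^{5}$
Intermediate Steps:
$L = \frac{41}{4}$ ($L = 5 - \frac{\left(-1\right) 21}{4} = 5 - - \frac{21}{4} = 5 + \frac{21}{4} = \frac{41}{4} \approx 10.25$)
$k = - \frac{1995}{4}$ ($k = \left(-125 + 146\right) \left(-34 + \frac{41}{4}\right) = 21 \left(- \frac{95}{4}\right) = - \frac{1995}{4} \approx -498.75$)
$\left(k + \left(G{\left(1 \right)} + 88\right)\right)^{2} = \left(- \frac{1995}{4} + \left(1 + 88\right)\right)^{2} = \left(- \frac{1995}{4} + 89\right)^{2} = \left(- \frac{1639}{4}\right)^{2} = \frac{2686321}{16}$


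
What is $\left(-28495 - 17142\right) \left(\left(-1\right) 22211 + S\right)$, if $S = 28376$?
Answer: $-281352105$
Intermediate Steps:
$\left(-28495 - 17142\right) \left(\left(-1\right) 22211 + S\right) = \left(-28495 - 17142\right) \left(\left(-1\right) 22211 + 28376\right) = - 45637 \left(-22211 + 28376\right) = \left(-45637\right) 6165 = -281352105$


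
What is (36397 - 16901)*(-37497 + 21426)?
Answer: -313320216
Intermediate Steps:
(36397 - 16901)*(-37497 + 21426) = 19496*(-16071) = -313320216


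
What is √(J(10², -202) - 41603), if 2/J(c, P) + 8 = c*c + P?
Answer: 2*I*√249212629545/4895 ≈ 203.97*I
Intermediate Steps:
J(c, P) = 2/(-8 + P + c²) (J(c, P) = 2/(-8 + (c*c + P)) = 2/(-8 + (c² + P)) = 2/(-8 + (P + c²)) = 2/(-8 + P + c²))
√(J(10², -202) - 41603) = √(2/(-8 - 202 + (10²)²) - 41603) = √(2/(-8 - 202 + 100²) - 41603) = √(2/(-8 - 202 + 10000) - 41603) = √(2/9790 - 41603) = √(2*(1/9790) - 41603) = √(1/4895 - 41603) = √(-203646684/4895) = 2*I*√249212629545/4895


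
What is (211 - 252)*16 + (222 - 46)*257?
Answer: 44576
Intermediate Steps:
(211 - 252)*16 + (222 - 46)*257 = -41*16 + 176*257 = -656 + 45232 = 44576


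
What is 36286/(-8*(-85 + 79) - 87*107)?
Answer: -36286/9261 ≈ -3.9182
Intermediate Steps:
36286/(-8*(-85 + 79) - 87*107) = 36286/(-8*(-6) - 9309) = 36286/(48 - 9309) = 36286/(-9261) = 36286*(-1/9261) = -36286/9261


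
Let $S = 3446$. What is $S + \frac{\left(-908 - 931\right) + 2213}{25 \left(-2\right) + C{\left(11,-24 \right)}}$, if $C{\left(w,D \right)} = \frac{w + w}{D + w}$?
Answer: $\frac{1155425}{336} \approx 3438.8$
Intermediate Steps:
$C{\left(w,D \right)} = \frac{2 w}{D + w}$
$S + \frac{\left(-908 - 931\right) + 2213}{25 \left(-2\right) + C{\left(11,-24 \right)}} = 3446 + \frac{\left(-908 - 931\right) + 2213}{25 \left(-2\right) + 2 \cdot 11 \frac{1}{-24 + 11}} = 3446 + \frac{-1839 + 2213}{-50 + 2 \cdot 11 \frac{1}{-13}} = 3446 + \frac{374}{-50 + 2 \cdot 11 \left(- \frac{1}{13}\right)} = 3446 + \frac{374}{-50 - \frac{22}{13}} = 3446 + \frac{374}{- \frac{672}{13}} = 3446 + 374 \left(- \frac{13}{672}\right) = 3446 - \frac{2431}{336} = \frac{1155425}{336}$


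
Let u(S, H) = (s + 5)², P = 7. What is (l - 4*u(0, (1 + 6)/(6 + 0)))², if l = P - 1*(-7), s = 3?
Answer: 58564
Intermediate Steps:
u(S, H) = 64 (u(S, H) = (3 + 5)² = 8² = 64)
l = 14 (l = 7 - 1*(-7) = 7 + 7 = 14)
(l - 4*u(0, (1 + 6)/(6 + 0)))² = (14 - 4*64)² = (14 - 256)² = (-242)² = 58564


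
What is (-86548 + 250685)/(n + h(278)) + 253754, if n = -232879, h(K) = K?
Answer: 59023270017/232601 ≈ 2.5375e+5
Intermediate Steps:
(-86548 + 250685)/(n + h(278)) + 253754 = (-86548 + 250685)/(-232879 + 278) + 253754 = 164137/(-232601) + 253754 = 164137*(-1/232601) + 253754 = -164137/232601 + 253754 = 59023270017/232601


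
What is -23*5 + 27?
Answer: -88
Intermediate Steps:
-23*5 + 27 = -115 + 27 = -88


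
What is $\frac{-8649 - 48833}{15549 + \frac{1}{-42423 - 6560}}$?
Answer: $- \frac{1407820403}{380818333} \approx -3.6968$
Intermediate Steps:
$\frac{-8649 - 48833}{15549 + \frac{1}{-42423 - 6560}} = - \frac{57482}{15549 + \frac{1}{-48983}} = - \frac{57482}{15549 - \frac{1}{48983}} = - \frac{57482}{\frac{761636666}{48983}} = \left(-57482\right) \frac{48983}{761636666} = - \frac{1407820403}{380818333}$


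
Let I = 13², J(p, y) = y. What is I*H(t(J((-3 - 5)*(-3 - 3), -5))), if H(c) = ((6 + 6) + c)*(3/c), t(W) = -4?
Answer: -1014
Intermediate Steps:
I = 169
H(c) = 3*(12 + c)/c (H(c) = (12 + c)*(3/c) = 3*(12 + c)/c)
I*H(t(J((-3 - 5)*(-3 - 3), -5))) = 169*(3 + 36/(-4)) = 169*(3 + 36*(-¼)) = 169*(3 - 9) = 169*(-6) = -1014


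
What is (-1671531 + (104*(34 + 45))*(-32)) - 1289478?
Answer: -3223921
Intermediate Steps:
(-1671531 + (104*(34 + 45))*(-32)) - 1289478 = (-1671531 + (104*79)*(-32)) - 1289478 = (-1671531 + 8216*(-32)) - 1289478 = (-1671531 - 262912) - 1289478 = -1934443 - 1289478 = -3223921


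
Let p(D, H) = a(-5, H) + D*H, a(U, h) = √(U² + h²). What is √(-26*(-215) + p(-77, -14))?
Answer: √(6668 + √221) ≈ 81.749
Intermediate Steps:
p(D, H) = √(25 + H²) + D*H (p(D, H) = √((-5)² + H²) + D*H = √(25 + H²) + D*H)
√(-26*(-215) + p(-77, -14)) = √(-26*(-215) + (√(25 + (-14)²) - 77*(-14))) = √(5590 + (√(25 + 196) + 1078)) = √(5590 + (√221 + 1078)) = √(5590 + (1078 + √221)) = √(6668 + √221)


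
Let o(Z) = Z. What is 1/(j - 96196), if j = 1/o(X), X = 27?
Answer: -27/2597291 ≈ -1.0395e-5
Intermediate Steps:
j = 1/27 ≈ 0.037037
1/(j - 96196) = 1/(1/27 - 96196) = 1/(-2597291/27) = -27/2597291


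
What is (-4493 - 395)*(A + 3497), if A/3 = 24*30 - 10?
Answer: -27504776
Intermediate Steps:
A = 2130 (A = 3*(24*30 - 10) = 3*(720 - 10) = 3*710 = 2130)
(-4493 - 395)*(A + 3497) = (-4493 - 395)*(2130 + 3497) = -4888*5627 = -27504776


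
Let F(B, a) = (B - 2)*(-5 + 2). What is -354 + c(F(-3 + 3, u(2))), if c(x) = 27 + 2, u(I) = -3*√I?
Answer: -325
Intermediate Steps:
F(B, a) = 6 - 3*B (F(B, a) = (-2 + B)*(-3) = 6 - 3*B)
c(x) = 29
-354 + c(F(-3 + 3, u(2))) = -354 + 29 = -325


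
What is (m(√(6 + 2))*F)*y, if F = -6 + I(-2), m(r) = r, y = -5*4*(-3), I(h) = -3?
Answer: -1080*√2 ≈ -1527.4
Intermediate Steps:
y = 60 (y = -20*(-3) = 60)
F = -9 (F = -6 - 3 = -9)
(m(√(6 + 2))*F)*y = (√(6 + 2)*(-9))*60 = (√8*(-9))*60 = ((2*√2)*(-9))*60 = -18*√2*60 = -1080*√2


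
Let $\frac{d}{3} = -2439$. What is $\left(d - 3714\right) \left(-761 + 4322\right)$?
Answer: $-39281391$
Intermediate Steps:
$d = -7317$ ($d = 3 \left(-2439\right) = -7317$)
$\left(d - 3714\right) \left(-761 + 4322\right) = \left(-7317 - 3714\right) \left(-761 + 4322\right) = \left(-11031\right) 3561 = -39281391$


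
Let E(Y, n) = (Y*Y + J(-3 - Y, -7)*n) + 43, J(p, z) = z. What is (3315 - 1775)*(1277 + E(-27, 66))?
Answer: 2443980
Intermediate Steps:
E(Y, n) = 43 + Y² - 7*n (E(Y, n) = (Y*Y - 7*n) + 43 = (Y² - 7*n) + 43 = 43 + Y² - 7*n)
(3315 - 1775)*(1277 + E(-27, 66)) = (3315 - 1775)*(1277 + (43 + (-27)² - 7*66)) = 1540*(1277 + (43 + 729 - 462)) = 1540*(1277 + 310) = 1540*1587 = 2443980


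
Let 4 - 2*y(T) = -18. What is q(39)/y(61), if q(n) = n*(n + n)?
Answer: 3042/11 ≈ 276.55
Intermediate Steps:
q(n) = 2*n**2 (q(n) = n*(2*n) = 2*n**2)
y(T) = 11 (y(T) = 2 - 1/2*(-18) = 2 + 9 = 11)
q(39)/y(61) = (2*39**2)/11 = (2*1521)*(1/11) = 3042*(1/11) = 3042/11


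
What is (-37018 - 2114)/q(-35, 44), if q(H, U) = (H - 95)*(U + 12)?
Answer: 9783/1820 ≈ 5.3753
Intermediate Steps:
q(H, U) = (-95 + H)*(12 + U)
(-37018 - 2114)/q(-35, 44) = (-37018 - 2114)/(-1140 - 95*44 + 12*(-35) - 35*44) = -39132/(-1140 - 4180 - 420 - 1540) = -39132/(-7280) = -39132*(-1/7280) = 9783/1820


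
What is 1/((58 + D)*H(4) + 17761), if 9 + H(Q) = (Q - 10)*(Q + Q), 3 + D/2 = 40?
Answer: 1/10237 ≈ 9.7685e-5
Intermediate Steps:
D = 74 (D = -6 + 2*40 = -6 + 80 = 74)
H(Q) = -9 + 2*Q*(-10 + Q) (H(Q) = -9 + (Q - 10)*(Q + Q) = -9 + (-10 + Q)*(2*Q) = -9 + 2*Q*(-10 + Q))
1/((58 + D)*H(4) + 17761) = 1/((58 + 74)*(-9 - 20*4 + 2*4**2) + 17761) = 1/(132*(-9 - 80 + 2*16) + 17761) = 1/(132*(-9 - 80 + 32) + 17761) = 1/(132*(-57) + 17761) = 1/(-7524 + 17761) = 1/10237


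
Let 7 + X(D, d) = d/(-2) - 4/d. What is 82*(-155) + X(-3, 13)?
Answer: -330819/26 ≈ -12724.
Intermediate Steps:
X(D, d) = -7 - 4/d - d/2 (X(D, d) = -7 + (d/(-2) - 4/d) = -7 + (d*(-½) - 4/d) = -7 + (-d/2 - 4/d) = -7 + (-4/d - d/2) = -7 - 4/d - d/2)
82*(-155) + X(-3, 13) = 82*(-155) + (-7 - 4/13 - ½*13) = -12710 + (-7 - 4*1/13 - 13/2) = -12710 + (-7 - 4/13 - 13/2) = -12710 - 359/26 = -330819/26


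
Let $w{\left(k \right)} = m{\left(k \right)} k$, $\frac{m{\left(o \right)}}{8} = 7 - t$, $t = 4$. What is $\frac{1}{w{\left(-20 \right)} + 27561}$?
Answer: $\frac{1}{27081} \approx 3.6926 \cdot 10^{-5}$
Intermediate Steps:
$m{\left(o \right)} = 24$ ($m{\left(o \right)} = 8 \left(7 - 4\right) = 8 \cdot 3 = 24$)
$w{\left(k \right)} = 24 k$
$\frac{1}{w{\left(-20 \right)} + 27561} = \frac{1}{24 \left(-20\right) + 27561} = \frac{1}{-480 + 27561} = \frac{1}{27081}$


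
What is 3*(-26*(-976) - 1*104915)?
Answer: -238617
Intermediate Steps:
3*(-26*(-976) - 1*104915) = 3*(25376 - 104915) = 3*(-79539) = -238617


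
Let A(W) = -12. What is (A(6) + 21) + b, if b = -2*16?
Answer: -23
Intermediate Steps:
b = -32
(A(6) + 21) + b = (-12 + 21) - 32 = 9 - 32 = -23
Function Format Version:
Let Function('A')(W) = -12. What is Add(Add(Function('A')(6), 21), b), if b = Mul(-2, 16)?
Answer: -23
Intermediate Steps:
b = -32
Add(Add(Function('A')(6), 21), b) = Add(Add(-12, 21), -32) = Add(9, -32) = -23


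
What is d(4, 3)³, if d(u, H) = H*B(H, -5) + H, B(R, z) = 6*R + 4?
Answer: 328509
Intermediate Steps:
B(R, z) = 4 + 6*R
d(u, H) = H + H*(4 + 6*H) (d(u, H) = H*(4 + 6*H) + H = H + H*(4 + 6*H))
d(4, 3)³ = (3*(5 + 6*3))³ = (3*(5 + 18))³ = (3*23)³ = 69³ = 328509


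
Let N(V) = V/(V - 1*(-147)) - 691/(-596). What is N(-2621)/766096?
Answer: 1635825/564805808192 ≈ 2.8963e-6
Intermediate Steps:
N(V) = 691/596 + V/(147 + V) (N(V) = V/(V + 147) - 691*(-1/596) = V/(147 + V) + 691/596 = 691/596 + V/(147 + V))
N(-2621)/766096 = (3*(33859 + 429*(-2621))/(596*(147 - 2621)))/766096 = ((3/596)*(33859 - 1124409)/(-2474))*(1/766096) = ((3/596)*(-1/2474)*(-1090550))*(1/766096) = (1635825/737252)*(1/766096) = 1635825/564805808192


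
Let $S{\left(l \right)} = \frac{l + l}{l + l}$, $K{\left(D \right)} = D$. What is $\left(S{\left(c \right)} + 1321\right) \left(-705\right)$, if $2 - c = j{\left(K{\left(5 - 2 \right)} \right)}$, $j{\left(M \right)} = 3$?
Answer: $-932010$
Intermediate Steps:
$c = -1$ ($c = 2 - 3 = -1$)
$S{\left(l \right)} = 1$ ($S{\left(l \right)} = \frac{2 l}{2 l} = 2 l \frac{1}{2 l} = 1$)
$\left(S{\left(c \right)} + 1321\right) \left(-705\right) = \left(1 + 1321\right) \left(-705\right) = 1322 \left(-705\right) = -932010$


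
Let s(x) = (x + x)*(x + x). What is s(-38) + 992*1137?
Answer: 1133680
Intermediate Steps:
s(x) = 4*x² (s(x) = (2*x)*(2*x) = 4*x²)
s(-38) + 992*1137 = 4*(-38)² + 992*1137 = 4*1444 + 1127904 = 5776 + 1127904 = 1133680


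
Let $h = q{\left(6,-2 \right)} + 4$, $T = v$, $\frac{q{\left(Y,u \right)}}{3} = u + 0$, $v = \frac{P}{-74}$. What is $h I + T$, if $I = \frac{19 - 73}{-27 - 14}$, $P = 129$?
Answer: $- \frac{13281}{3034} \approx -4.3774$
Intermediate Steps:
$v = - \frac{129}{74}$ ($v = \frac{129}{-74} = 129 \left(- \frac{1}{74}\right) = - \frac{129}{74} \approx -1.7432$)
$q{\left(Y,u \right)} = 3 u$ ($q{\left(Y,u \right)} = 3 \left(u + 0\right) = 3 u$)
$T = - \frac{129}{74} \approx -1.7432$
$I = \frac{54}{41}$ ($I = - \frac{54}{-41} = \left(-54\right) \left(- \frac{1}{41}\right) = \frac{54}{41} \approx 1.3171$)
$h = -2$ ($h = 3 \left(-2\right) + 4 = -6 + 4 = -2$)
$h I + T = \left(-2\right) \frac{54}{41} - \frac{129}{74} = - \frac{108}{41} - \frac{129}{74} = - \frac{13281}{3034}$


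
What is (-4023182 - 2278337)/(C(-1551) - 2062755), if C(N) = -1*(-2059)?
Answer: 6301519/2060696 ≈ 3.0580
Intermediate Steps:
C(N) = 2059
(-4023182 - 2278337)/(C(-1551) - 2062755) = (-4023182 - 2278337)/(2059 - 2062755) = -6301519/(-2060696) = -6301519*(-1/2060696) = 6301519/2060696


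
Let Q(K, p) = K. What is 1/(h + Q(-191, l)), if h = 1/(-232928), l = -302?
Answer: -232928/44489249 ≈ -0.0052356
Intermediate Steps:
h = -1/232928 ≈ -4.2932e-6
1/(h + Q(-191, l)) = 1/(-1/232928 - 191) = 1/(-44489249/232928) = -232928/44489249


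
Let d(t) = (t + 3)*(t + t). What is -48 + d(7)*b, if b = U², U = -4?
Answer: 2192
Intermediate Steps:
d(t) = 2*t*(3 + t) (d(t) = (3 + t)*(2*t) = 2*t*(3 + t))
b = 16 (b = (-4)² = 16)
-48 + d(7)*b = -48 + (2*7*(3 + 7))*16 = -48 + (2*7*10)*16 = -48 + 140*16 = -48 + 2240 = 2192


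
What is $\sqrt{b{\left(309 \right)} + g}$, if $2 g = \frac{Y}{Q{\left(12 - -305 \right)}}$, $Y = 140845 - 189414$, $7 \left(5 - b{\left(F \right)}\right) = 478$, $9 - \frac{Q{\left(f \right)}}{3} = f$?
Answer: $\frac{i \sqrt{644754}}{132} \approx 6.0831 i$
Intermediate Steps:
$Q{\left(f \right)} = 27 - 3 f$
$b{\left(F \right)} = - \frac{443}{7}$ ($b{\left(F \right)} = 5 - \frac{478}{7} = - \frac{443}{7}$)
$Y = -48569$ ($Y = 140845 - 189414 = -48569$)
$g = \frac{48569}{1848}$ ($g = \frac{\left(-48569\right) \frac{1}{27 - 3 \left(12 - -305\right)}}{2} = \frac{\left(-48569\right) \frac{1}{27 - 3 \left(12 + 305\right)}}{2} = \frac{\left(-48569\right) \frac{1}{27 - 951}}{2} = \frac{\left(-48569\right) \frac{1}{-924}}{2} = \frac{\left(-48569\right) \left(- \frac{1}{924}\right)}{2} = \frac{1}{2} \cdot \frac{48569}{924} = \frac{48569}{1848} \approx 26.282$)
$\sqrt{b{\left(309 \right)} + g} = \sqrt{- \frac{443}{7} + \frac{48569}{1848}} = \sqrt{- \frac{9769}{264}} = \frac{i \sqrt{644754}}{132}$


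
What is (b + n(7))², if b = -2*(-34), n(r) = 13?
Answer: 6561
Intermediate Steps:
b = 68
(b + n(7))² = (68 + 13)² = 81² = 6561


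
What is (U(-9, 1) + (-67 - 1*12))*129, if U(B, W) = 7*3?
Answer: -7482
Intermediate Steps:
U(B, W) = 21
(U(-9, 1) + (-67 - 1*12))*129 = (21 + (-67 - 1*12))*129 = (21 + (-67 - 12))*129 = (21 - 79)*129 = -58*129 = -7482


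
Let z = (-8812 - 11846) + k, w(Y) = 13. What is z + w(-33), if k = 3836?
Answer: -16809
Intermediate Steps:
z = -16822 (z = (-8812 - 11846) + 3836 = -20658 + 3836 = -16822)
z + w(-33) = -16822 + 13 = -16809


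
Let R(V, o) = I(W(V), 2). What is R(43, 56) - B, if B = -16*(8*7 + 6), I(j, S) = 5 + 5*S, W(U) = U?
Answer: 1007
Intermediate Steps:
R(V, o) = 15 (R(V, o) = 5 + 5*2 = 5 + 10 = 15)
B = -992 (B = -16*(56 + 6) = -16*62 = -992)
R(43, 56) - B = 15 - 1*(-992) = 15 + 992 = 1007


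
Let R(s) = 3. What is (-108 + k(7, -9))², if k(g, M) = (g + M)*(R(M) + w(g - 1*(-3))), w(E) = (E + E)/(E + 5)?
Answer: 122500/9 ≈ 13611.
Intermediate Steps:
w(E) = 2*E/(5 + E) (w(E) = (2*E)/(5 + E) = 2*E/(5 + E))
k(g, M) = (3 + 2*(3 + g)/(8 + g))*(M + g) (k(g, M) = (g + M)*(3 + 2*(g - 1*(-3))/(5 + (g - 1*(-3)))) = (M + g)*(3 + 2*(g + 3)/(5 + (g + 3))) = (M + g)*(3 + 2*(3 + g)/(5 + (3 + g))) = (M + g)*(3 + 2*(3 + g)/(8 + g)) = (3 + 2*(3 + g)/(8 + g))*(M + g))
(-108 + k(7, -9))² = (-108 + 5*(7² + 6*(-9) + 6*7 - 9*7)/(8 + 7))² = (-108 + 5*(49 - 54 + 42 - 63)/15)² = (-108 + 5*(1/15)*(-26))² = (-108 - 26/3)² = (-350/3)² = 122500/9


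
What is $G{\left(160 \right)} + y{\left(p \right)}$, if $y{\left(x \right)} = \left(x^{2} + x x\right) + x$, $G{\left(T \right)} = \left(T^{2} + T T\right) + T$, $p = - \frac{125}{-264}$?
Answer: $\frac{1789825405}{34848} \approx 51361.0$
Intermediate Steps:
$p = \frac{125}{264}$ ($p = \left(-125\right) \left(- \frac{1}{264}\right) = \frac{125}{264} \approx 0.47348$)
$G{\left(T \right)} = T + 2 T^{2}$ ($G{\left(T \right)} = \left(T^{2} + T^{2}\right) + T = 2 T^{2} + T = T + 2 T^{2}$)
$y{\left(x \right)} = x + 2 x^{2}$ ($y{\left(x \right)} = \left(x^{2} + x^{2}\right) + x = 2 x^{2} + x = x + 2 x^{2}$)
$G{\left(160 \right)} + y{\left(p \right)} = 160 \left(1 + 2 \cdot 160\right) + \frac{125 \left(1 + 2 \cdot \frac{125}{264}\right)}{264} = 160 \left(1 + 320\right) + \frac{125 \left(1 + \frac{125}{132}\right)}{264} = 160 \cdot 321 + \frac{125}{264} \cdot \frac{257}{132} = 51360 + \frac{32125}{34848} = \frac{1789825405}{34848}$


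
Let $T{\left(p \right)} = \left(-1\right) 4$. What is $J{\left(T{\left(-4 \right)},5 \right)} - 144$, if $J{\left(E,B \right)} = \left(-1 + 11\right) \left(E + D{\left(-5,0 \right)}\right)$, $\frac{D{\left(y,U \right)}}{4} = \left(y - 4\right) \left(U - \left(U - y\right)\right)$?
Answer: $1616$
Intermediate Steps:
$D{\left(y,U \right)} = 4 y \left(-4 + y\right)$ ($D{\left(y,U \right)} = 4 \left(y - 4\right) \left(U - \left(U - y\right)\right) = 4 \left(-4 + y\right) y = 4 y \left(-4 + y\right)$)
$T{\left(p \right)} = -4$
$J{\left(E,B \right)} = 1800 + 10 E$ ($J{\left(E,B \right)} = \left(-1 + 11\right) \left(E + 4 \left(-5\right) \left(-4 - 5\right)\right) = 10 \left(E + 4 \left(-5\right) \left(-9\right)\right) = 10 \left(E + 180\right) = 10 \left(180 + E\right) = 1800 + 10 E$)
$J{\left(T{\left(-4 \right)},5 \right)} - 144 = \left(1800 + 10 \left(-4\right)\right) - 144 = \left(1800 - 40\right) - 144 = 1760 - 144 = 1616$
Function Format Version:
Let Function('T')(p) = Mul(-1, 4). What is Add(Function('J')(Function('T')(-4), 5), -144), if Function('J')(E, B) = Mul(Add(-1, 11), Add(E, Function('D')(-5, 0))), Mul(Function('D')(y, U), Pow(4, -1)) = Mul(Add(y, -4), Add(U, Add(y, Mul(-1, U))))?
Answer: 1616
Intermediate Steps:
Function('D')(y, U) = Mul(4, y, Add(-4, y)) (Function('D')(y, U) = Mul(4, Mul(Add(y, -4), Add(U, Add(y, Mul(-1, U))))) = Mul(4, Mul(Add(-4, y), y)) = Mul(4, Mul(y, Add(-4, y))) = Mul(4, y, Add(-4, y)))
Function('T')(p) = -4
Function('J')(E, B) = Add(1800, Mul(10, E)) (Function('J')(E, B) = Mul(Add(-1, 11), Add(E, Mul(4, -5, Add(-4, -5)))) = Mul(10, Add(E, Mul(4, -5, -9))) = Mul(10, Add(E, 180)) = Mul(10, Add(180, E)) = Add(1800, Mul(10, E)))
Add(Function('J')(Function('T')(-4), 5), -144) = Add(Add(1800, Mul(10, -4)), -144) = Add(Add(1800, -40), -144) = Add(1760, -144) = 1616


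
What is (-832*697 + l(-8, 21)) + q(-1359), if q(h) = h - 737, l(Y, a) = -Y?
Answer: -581992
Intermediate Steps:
q(h) = -737 + h
(-832*697 + l(-8, 21)) + q(-1359) = (-832*697 - 1*(-8)) + (-737 - 1359) = (-579904 + 8) - 2096 = -579896 - 2096 = -581992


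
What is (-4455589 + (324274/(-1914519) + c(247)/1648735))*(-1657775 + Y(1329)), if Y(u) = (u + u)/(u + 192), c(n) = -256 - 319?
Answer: 181859255415288434974826620/24620968971027 ≈ 7.3864e+12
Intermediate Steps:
c(n) = -575
Y(u) = 2*u/(192 + u) (Y(u) = (2*u)/(192 + u) = 2*u/(192 + u))
(-4455589 + (324274/(-1914519) + c(247)/1648735))*(-1657775 + Y(1329)) = (-4455589 + (324274/(-1914519) - 575/1648735))*(-1657775 + 2*1329/(192 + 1329)) = (-4455589 + (324274*(-1/1914519) - 575*1/1648735))*(-1657775 + 2*1329/1521) = (-4455589 + (-324274/1914519 - 115/329747))*(-1657775 + 2*1329*(1/1521)) = (-4455589 - 107148548363/631306896693)*(-1657775 + 886/507) = -2812844171678015540/631306896693*(-840491039/507) = 181859255415288434974826620/24620968971027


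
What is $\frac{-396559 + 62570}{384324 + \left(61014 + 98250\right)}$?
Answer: $- \frac{333989}{543588} \approx -0.61442$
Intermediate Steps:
$\frac{-396559 + 62570}{384324 + \left(61014 + 98250\right)} = - \frac{333989}{384324 + 159264} = - \frac{333989}{543588}$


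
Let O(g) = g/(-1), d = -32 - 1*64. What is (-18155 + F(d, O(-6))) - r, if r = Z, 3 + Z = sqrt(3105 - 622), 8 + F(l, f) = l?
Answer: -18256 - sqrt(2483) ≈ -18306.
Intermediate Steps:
d = -96 (d = -32 - 64 = -96)
O(g) = -g (O(g) = g*(-1) = -g)
F(l, f) = -8 + l
Z = -3 + sqrt(2483) (Z = -3 + sqrt(3105 - 622) = -3 + sqrt(2483) ≈ 46.830)
r = -3 + sqrt(2483) ≈ 46.830
(-18155 + F(d, O(-6))) - r = (-18155 + (-8 - 96)) - (-3 + sqrt(2483)) = (-18155 - 104) + (3 - sqrt(2483)) = -18259 + (3 - sqrt(2483)) = -18256 - sqrt(2483)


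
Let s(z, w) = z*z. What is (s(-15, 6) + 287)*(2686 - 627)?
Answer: 1054208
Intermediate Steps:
s(z, w) = z²
(s(-15, 6) + 287)*(2686 - 627) = ((-15)² + 287)*(2686 - 627) = (225 + 287)*2059 = 512*2059 = 1054208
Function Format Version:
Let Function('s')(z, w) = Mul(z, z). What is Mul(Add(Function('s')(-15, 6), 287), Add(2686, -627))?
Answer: 1054208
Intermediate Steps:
Function('s')(z, w) = Pow(z, 2)
Mul(Add(Function('s')(-15, 6), 287), Add(2686, -627)) = Mul(Add(Pow(-15, 2), 287), Add(2686, -627)) = Mul(Add(225, 287), 2059) = Mul(512, 2059) = 1054208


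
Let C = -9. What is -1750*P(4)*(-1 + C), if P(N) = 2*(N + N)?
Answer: 280000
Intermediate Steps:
P(N) = 4*N (P(N) = 2*(2*N) = 4*N)
-1750*P(4)*(-1 + C) = -1750*4*4*(-1 - 9) = -28000*(-10) = -1750*(-160) = 280000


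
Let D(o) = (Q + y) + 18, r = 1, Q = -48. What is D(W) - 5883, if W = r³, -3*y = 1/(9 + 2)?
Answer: -195130/33 ≈ -5913.0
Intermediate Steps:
y = -1/33 (y = -1/(3*(9 + 2)) = -⅓/11 = -⅓*1/11 = -1/33 ≈ -0.030303)
W = 1 (W = 1³ = 1)
D(o) = -991/33 (D(o) = (-48 - 1/33) + 18 = -1585/33 + 18 = -991/33)
D(W) - 5883 = -991/33 - 5883 = -195130/33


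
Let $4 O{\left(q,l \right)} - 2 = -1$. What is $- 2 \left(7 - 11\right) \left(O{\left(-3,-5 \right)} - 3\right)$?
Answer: $-22$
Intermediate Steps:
$O{\left(q,l \right)} = \frac{1}{4}$ ($O{\left(q,l \right)} = \frac{1}{2} + \frac{1}{4} \left(-1\right) = \frac{1}{2} - \frac{1}{4} = \frac{1}{4}$)
$- 2 \left(7 - 11\right) \left(O{\left(-3,-5 \right)} - 3\right) = - 2 \left(7 - 11\right) \left(\frac{1}{4} - 3\right) = - 2 \left(7 - 11\right) \left(- \frac{11}{4}\right) = - 2 \left(\left(-4\right) \left(- \frac{11}{4}\right)\right) = \left(-2\right) 11 = -22$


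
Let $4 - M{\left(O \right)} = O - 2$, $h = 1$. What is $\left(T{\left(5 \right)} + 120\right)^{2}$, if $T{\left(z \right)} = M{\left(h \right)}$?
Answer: $15625$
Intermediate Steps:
$M{\left(O \right)} = 6 - O$ ($M{\left(O \right)} = 4 - \left(O - 2\right) = 4 - \left(-2 + O\right) = 6 - O$)
$T{\left(z \right)} = 5$ ($T{\left(z \right)} = 6 - 1 = 5$)
$\left(T{\left(5 \right)} + 120\right)^{2} = \left(5 + 120\right)^{2} = 125^{2} = 15625$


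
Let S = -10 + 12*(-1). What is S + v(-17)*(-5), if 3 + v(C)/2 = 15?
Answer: -142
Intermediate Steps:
v(C) = 24 (v(C) = -6 + 2*15 = -6 + 30 = 24)
S = -22 (S = -10 - 12 = -22)
S + v(-17)*(-5) = -22 + 24*(-5) = -22 - 120 = -142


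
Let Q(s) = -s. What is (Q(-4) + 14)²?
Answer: 324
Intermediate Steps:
(Q(-4) + 14)² = (-1*(-4) + 14)² = (4 + 14)² = 18² = 324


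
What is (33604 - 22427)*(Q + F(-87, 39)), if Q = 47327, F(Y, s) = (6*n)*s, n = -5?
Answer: 515896789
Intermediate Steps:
F(Y, s) = -30*s (F(Y, s) = (6*(-5))*s = -30*s)
(33604 - 22427)*(Q + F(-87, 39)) = (33604 - 22427)*(47327 - 30*39) = 11177*(47327 - 1170) = 11177*46157 = 515896789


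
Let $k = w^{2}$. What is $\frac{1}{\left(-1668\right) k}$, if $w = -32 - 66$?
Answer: $- \frac{1}{16019472} \approx -6.2424 \cdot 10^{-8}$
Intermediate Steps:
$w = -98$ ($w = -32 - 66 = -98$)
$k = 9604$ ($k = \left(-98\right)^{2} = 9604$)
$\frac{1}{\left(-1668\right) k} = \frac{1}{\left(-1668\right) 9604} = \left(- \frac{1}{1668}\right) \frac{1}{9604} = - \frac{1}{16019472}$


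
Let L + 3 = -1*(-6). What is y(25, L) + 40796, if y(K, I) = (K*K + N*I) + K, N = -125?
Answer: 41071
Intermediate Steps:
L = 3 (L = -3 - 1*(-6) = -3 + 6 = 3)
y(K, I) = K + K² - 125*I (y(K, I) = (K*K - 125*I) + K = (K² - 125*I) + K = K + K² - 125*I)
y(25, L) + 40796 = (25 + 25² - 125*3) + 40796 = (25 + 625 - 375) + 40796 = 275 + 40796 = 41071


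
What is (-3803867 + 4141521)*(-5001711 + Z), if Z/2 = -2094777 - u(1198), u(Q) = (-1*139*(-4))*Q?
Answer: -3553281947414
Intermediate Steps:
u(Q) = 556*Q (u(Q) = (-139*(-4))*Q = 556*Q)
Z = -5521730 (Z = 2*(-2094777 - 556*1198) = 2*(-2094777 - 1*666088) = 2*(-2094777 - 666088) = 2*(-2760865) = -5521730)
(-3803867 + 4141521)*(-5001711 + Z) = (-3803867 + 4141521)*(-5001711 - 5521730) = 337654*(-10523441) = -3553281947414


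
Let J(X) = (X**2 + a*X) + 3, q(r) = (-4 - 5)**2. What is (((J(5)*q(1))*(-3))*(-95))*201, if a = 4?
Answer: 222724080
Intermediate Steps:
q(r) = 81 (q(r) = (-9)**2 = 81)
J(X) = 3 + X**2 + 4*X (J(X) = (X**2 + 4*X) + 3 = 3 + X**2 + 4*X)
(((J(5)*q(1))*(-3))*(-95))*201 = ((((3 + 5**2 + 4*5)*81)*(-3))*(-95))*201 = ((((3 + 25 + 20)*81)*(-3))*(-95))*201 = (((48*81)*(-3))*(-95))*201 = ((3888*(-3))*(-95))*201 = -11664*(-95)*201 = 1108080*201 = 222724080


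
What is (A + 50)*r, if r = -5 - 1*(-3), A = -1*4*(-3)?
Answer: -124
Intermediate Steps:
A = 12 (A = -4*(-3) = 12)
r = -2 (r = -5 + 3 = -2)
(A + 50)*r = (12 + 50)*(-2) = 62*(-2) = -124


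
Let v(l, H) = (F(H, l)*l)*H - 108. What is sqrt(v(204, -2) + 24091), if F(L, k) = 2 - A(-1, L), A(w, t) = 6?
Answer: sqrt(25615) ≈ 160.05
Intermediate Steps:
F(L, k) = -4 (F(L, k) = 2 - 1*6 = 2 - 6 = -4)
v(l, H) = -108 - 4*H*l (v(l, H) = (-4*l)*H - 108 = -4*H*l - 108 = -108 - 4*H*l)
sqrt(v(204, -2) + 24091) = sqrt((-108 - 4*(-2)*204) + 24091) = sqrt((-108 + 1632) + 24091) = sqrt(1524 + 24091) = sqrt(25615)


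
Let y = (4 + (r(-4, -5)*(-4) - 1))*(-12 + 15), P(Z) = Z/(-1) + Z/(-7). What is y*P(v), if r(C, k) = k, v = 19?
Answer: -10488/7 ≈ -1498.3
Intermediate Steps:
P(Z) = -8*Z/7 (P(Z) = Z*(-1) + Z*(-⅐) = -Z - Z/7 = -8*Z/7)
y = 69 (y = (4 + (-5*(-4) - 1))*(-12 + 15) = (4 + (20 - 1))*3 = (4 + 19)*3 = 23*3 = 69)
y*P(v) = 69*(-8/7*19) = 69*(-152/7) = -10488/7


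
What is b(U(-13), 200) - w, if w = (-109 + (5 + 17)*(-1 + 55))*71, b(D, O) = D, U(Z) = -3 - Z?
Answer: -76599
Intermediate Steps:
w = 76609 (w = (-109 + 22*54)*71 = (-109 + 1188)*71 = 1079*71 = 76609)
b(U(-13), 200) - w = (-3 - 1*(-13)) - 1*76609 = (-3 + 13) - 76609 = 10 - 76609 = -76599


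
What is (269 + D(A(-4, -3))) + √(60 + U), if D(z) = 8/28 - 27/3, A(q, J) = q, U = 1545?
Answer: 1822/7 + √1605 ≈ 300.35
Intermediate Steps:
D(z) = -61/7 (D(z) = 8*(1/28) - 27*⅓ = 2/7 - 9 = -61/7)
(269 + D(A(-4, -3))) + √(60 + U) = (269 - 61/7) + √(60 + 1545) = 1822/7 + √1605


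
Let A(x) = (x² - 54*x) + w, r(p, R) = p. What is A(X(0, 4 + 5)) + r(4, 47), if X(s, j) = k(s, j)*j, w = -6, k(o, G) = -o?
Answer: -2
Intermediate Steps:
X(s, j) = -j*s (X(s, j) = (-s)*j = -j*s)
A(x) = -6 + x² - 54*x (A(x) = (x² - 54*x) - 6 = -6 + x² - 54*x)
A(X(0, 4 + 5)) + r(4, 47) = (-6 + (-1*(4 + 5)*0)² - (-54)*(4 + 5)*0) + 4 = (-6 + (-1*9*0)² - (-54)*9*0) + 4 = (-6 + 0² - 54*0) + 4 = (-6 + 0 + 0) + 4 = -6 + 4 = -2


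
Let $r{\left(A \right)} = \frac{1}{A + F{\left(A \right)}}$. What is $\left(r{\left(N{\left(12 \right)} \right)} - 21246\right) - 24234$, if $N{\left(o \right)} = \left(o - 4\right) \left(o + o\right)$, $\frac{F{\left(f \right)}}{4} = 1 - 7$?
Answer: $- \frac{7640639}{168} \approx -45480.0$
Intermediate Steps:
$F{\left(f \right)} = -24$ ($F{\left(f \right)} = 4 \left(1 - 7\right) = 4 \left(-6\right) = -24$)
$N{\left(o \right)} = 2 o \left(-4 + o\right)$ ($N{\left(o \right)} = \left(-4 + o\right) 2 o = 2 o \left(-4 + o\right)$)
$r{\left(A \right)} = \frac{1}{-24 + A}$ ($r{\left(A \right)} = \frac{1}{A - 24} = \frac{1}{-24 + A}$)
$\left(r{\left(N{\left(12 \right)} \right)} - 21246\right) - 24234 = \left(\frac{1}{-24 + 2 \cdot 12 \left(-4 + 12\right)} - 21246\right) - 24234 = \left(\frac{1}{-24 + 2 \cdot 12 \cdot 8} - 21246\right) - 24234 = \left(\frac{1}{-24 + 192} - 21246\right) - 24234 = \left(\frac{1}{168} - 21246\right) - 24234 = - \frac{3569327}{168} - 24234 = - \frac{7640639}{168}$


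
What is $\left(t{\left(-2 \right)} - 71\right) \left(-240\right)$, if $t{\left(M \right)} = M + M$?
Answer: $18000$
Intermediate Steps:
$t{\left(M \right)} = 2 M$
$\left(t{\left(-2 \right)} - 71\right) \left(-240\right) = \left(2 \left(-2\right) - 71\right) \left(-240\right) = \left(-4 - 71\right) \left(-240\right) = \left(-75\right) \left(-240\right) = 18000$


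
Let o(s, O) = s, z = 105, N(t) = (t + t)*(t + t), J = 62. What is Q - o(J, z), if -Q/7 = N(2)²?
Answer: -1854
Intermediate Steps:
N(t) = 4*t² (N(t) = (2*t)*(2*t) = 4*t²)
Q = -1792 (Q = -7*(4*2²)² = -7*(4*4)² = -7*16² = -7*256 = -1792)
Q - o(J, z) = -1792 - 1*62 = -1792 - 62 = -1854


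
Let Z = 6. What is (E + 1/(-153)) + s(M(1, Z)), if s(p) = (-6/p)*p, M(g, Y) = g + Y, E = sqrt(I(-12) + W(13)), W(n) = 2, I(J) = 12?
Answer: -919/153 + sqrt(14) ≈ -2.2649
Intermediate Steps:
E = sqrt(14) (E = sqrt(12 + 2) = sqrt(14) ≈ 3.7417)
M(g, Y) = Y + g
s(p) = -6
(E + 1/(-153)) + s(M(1, Z)) = (sqrt(14) + 1/(-153)) - 6 = (sqrt(14) - 1/153) - 6 = (-1/153 + sqrt(14)) - 6 = -919/153 + sqrt(14)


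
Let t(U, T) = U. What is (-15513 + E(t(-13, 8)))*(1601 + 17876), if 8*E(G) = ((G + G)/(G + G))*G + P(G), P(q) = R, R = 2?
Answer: -2417387855/8 ≈ -3.0217e+8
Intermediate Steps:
P(q) = 2
E(G) = ¼ + G/8 (E(G) = (((G + G)/(G + G))*G + 2)/8 = (((2*G)/((2*G)))*G + 2)/8 = (((2*G)*(1/(2*G)))*G + 2)/8 = (1*G + 2)/8 = (G + 2)/8 = (2 + G)/8 = ¼ + G/8)
(-15513 + E(t(-13, 8)))*(1601 + 17876) = (-15513 + (¼ + (⅛)*(-13)))*(1601 + 17876) = (-15513 + (¼ - 13/8))*19477 = (-15513 - 11/8)*19477 = -124115/8*19477 = -2417387855/8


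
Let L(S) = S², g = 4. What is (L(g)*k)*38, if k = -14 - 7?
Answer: -12768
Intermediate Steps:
k = -21
(L(g)*k)*38 = (4²*(-21))*38 = (16*(-21))*38 = -336*38 = -12768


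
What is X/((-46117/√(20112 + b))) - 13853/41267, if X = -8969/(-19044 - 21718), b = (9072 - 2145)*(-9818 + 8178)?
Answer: -13853/41267 - 62783*I*√57858/939910577 ≈ -0.33569 - 0.016067*I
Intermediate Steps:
b = -11360280 (b = 6927*(-1640) = -11360280)
X = 8969/40762 (X = -8969/(-40762) = -8969*(-1/40762) = 8969/40762 ≈ 0.22003)
X/((-46117/√(20112 + b))) - 13853/41267 = 8969/(40762*((-46117/√(20112 - 11360280)))) - 13853/41267 = 8969/(40762*((-46117*(-I*√57858/810012)))) - 13853*1/41267 = 8969/(40762*((-46117*(-I*√57858/810012)))) - 13853/41267 = 8969/(40762*((-(-46117)*I*√57858/810012))) - 13853/41267 = 8969/(40762*((46117*I*√57858/810012))) - 13853/41267 = 8969*(-14*I*√57858/46117)/40762 - 13853/41267 = -62783*I*√57858/939910577 - 13853/41267 = -13853/41267 - 62783*I*√57858/939910577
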